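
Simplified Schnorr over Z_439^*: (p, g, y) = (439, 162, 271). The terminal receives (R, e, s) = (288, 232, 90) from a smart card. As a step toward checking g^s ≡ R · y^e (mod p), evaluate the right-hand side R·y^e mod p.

271^232 mod 439 = 73
R · y^e ≡ 288·73 = 21024 ≡ 391 (mod 439)

391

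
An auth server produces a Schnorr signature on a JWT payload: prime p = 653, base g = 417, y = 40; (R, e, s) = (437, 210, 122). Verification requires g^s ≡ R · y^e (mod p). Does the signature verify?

does not verify

g^s mod p:
417^122 mod 653 = 449
R · y^e mod p:
40^210 mod 653 = 250
437·250 = 109250 ≡ 199 (mod 653)
449 ≠ 199; the check fails.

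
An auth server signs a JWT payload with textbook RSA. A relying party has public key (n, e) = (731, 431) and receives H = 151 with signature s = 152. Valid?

no

Squares mod 731: s^1≡152, s^2≡443, s^4≡341, s^8≡52, s^16≡511, s^32≡154, s^64≡324, s^128≡443, s^256≡341
431 = 256 + 128 + 32 + 8 + 4 + 2 + 1, so s^431 ≡ 341·443·154·52·341·443·152 ≡ 713 (mod 731)
The recovered value 713 does not match the digest 151.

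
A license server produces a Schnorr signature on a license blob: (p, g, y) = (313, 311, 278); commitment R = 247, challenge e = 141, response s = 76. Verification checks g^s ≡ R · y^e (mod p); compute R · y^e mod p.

278^141 mod 313 = 198
R · y^e ≡ 247·198 = 48906 ≡ 78 (mod 313)

78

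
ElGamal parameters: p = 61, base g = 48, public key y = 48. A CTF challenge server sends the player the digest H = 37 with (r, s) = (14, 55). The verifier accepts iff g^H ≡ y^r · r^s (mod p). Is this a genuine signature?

genuine

Left side g^H mod p:
48^2 = 2304 ≡ 47
48^4 ≡ 47^2 = 2209 ≡ 13
48^8 ≡ 13^2 = 169 ≡ 47
48^16 ≡ 47^2 = 2209 ≡ 13
48^32 ≡ 13^2 = 169 ≡ 47
37 = 32 + 4 + 1, so 48^37 ≡ 47·13·48 ≡ 48 (mod 61)
Right side y^r · r^s mod p:
48^2 = 2304 ≡ 47
48^4 ≡ 47^2 = 2209 ≡ 13
48^8 ≡ 13^2 = 169 ≡ 47
14 = 8 + 4 + 2, so 48^14 ≡ 47·13·47 ≡ 47 (mod 61)
14^2 = 196 ≡ 13
14^4 ≡ 13^2 = 169 ≡ 47
14^8 ≡ 47^2 = 2209 ≡ 13
14^16 ≡ 13^2 = 169 ≡ 47
14^32 ≡ 47^2 = 2209 ≡ 13
55 = 32 + 16 + 4 + 2 + 1, so 14^55 ≡ 13·47·47·13·14 ≡ 14 (mod 61)
47·14 = 658 ≡ 48 (mod 61)
48 ≡ 48 (mod 61), so the signature is genuine.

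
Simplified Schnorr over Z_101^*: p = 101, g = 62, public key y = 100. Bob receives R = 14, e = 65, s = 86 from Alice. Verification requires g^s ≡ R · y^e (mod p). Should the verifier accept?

g^s mod p:
62^2 = 3844 ≡ 6
62^4 ≡ 6^2 = 36
62^8 ≡ 36^2 = 1296 ≡ 84
62^16 ≡ 84^2 = 7056 ≡ 87
62^32 ≡ 87^2 = 7569 ≡ 95
62^64 ≡ 95^2 = 9025 ≡ 36
86 = 64 + 16 + 4 + 2, so 62^86 ≡ 36·87·36·6 ≡ 14 (mod 101)
R · y^e mod p:
100^2 = 10000 ≡ 1
100^4 ≡ 1^2 = 1
100^8 ≡ 1^2 = 1
100^16 ≡ 1^2 = 1
100^32 ≡ 1^2 = 1
100^64 ≡ 1^2 = 1
65 = 64 + 1, so 100^65 ≡ 1·100 ≡ 100 (mod 101)
14·100 = 1400 ≡ 87 (mod 101)
14 ≠ 87; the check fails.

reject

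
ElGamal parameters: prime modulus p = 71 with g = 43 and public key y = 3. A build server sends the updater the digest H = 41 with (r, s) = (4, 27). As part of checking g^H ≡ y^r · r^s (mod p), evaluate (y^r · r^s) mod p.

3^2 = 9
3^4 ≡ 9^2 = 81 ≡ 10
4^2 = 16
4^4 ≡ 16^2 = 256 ≡ 43
4^8 ≡ 43^2 = 1849 ≡ 3
4^16 ≡ 3^2 = 9
27 = 16 + 8 + 2 + 1, so 4^27 ≡ 9·3·16·4 ≡ 24 (mod 71)
y^r · r^s ≡ 10·24 = 240 ≡ 27 (mod 71)

27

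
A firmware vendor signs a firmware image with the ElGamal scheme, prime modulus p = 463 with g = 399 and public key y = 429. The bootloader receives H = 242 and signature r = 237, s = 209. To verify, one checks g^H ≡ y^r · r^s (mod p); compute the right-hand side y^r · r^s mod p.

429^2 = 184041 ≡ 230
429^4 ≡ 230^2 = 52900 ≡ 118
429^8 ≡ 118^2 = 13924 ≡ 34
429^16 ≡ 34^2 = 1156 ≡ 230
429^32 ≡ 230^2 = 52900 ≡ 118
429^64 ≡ 118^2 = 13924 ≡ 34
429^128 ≡ 34^2 = 1156 ≡ 230
237 = 128 + 64 + 32 + 8 + 4 + 1, so 429^237 ≡ 230·34·118·34·118·429 ≡ 177 (mod 463)
237^2 = 56169 ≡ 146
237^4 ≡ 146^2 = 21316 ≡ 18
237^8 ≡ 18^2 = 324
237^16 ≡ 324^2 = 104976 ≡ 338
237^32 ≡ 338^2 = 114244 ≡ 346
237^64 ≡ 346^2 = 119716 ≡ 262
237^128 ≡ 262^2 = 68644 ≡ 120
209 = 128 + 64 + 16 + 1, so 237^209 ≡ 120·262·338·237 ≡ 155 (mod 463)
y^r · r^s ≡ 177·155 = 27435 ≡ 118 (mod 463)

118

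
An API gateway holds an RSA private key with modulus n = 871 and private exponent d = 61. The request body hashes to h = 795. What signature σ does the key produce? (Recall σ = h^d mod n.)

Squares mod 871: h^1≡795, h^2≡550, h^4≡263, h^8≡360, h^16≡692, h^32≡685
61 = 32 + 16 + 8 + 4 + 1, so h^61 ≡ 685·692·360·263·795 ≡ 405 (mod 871)

405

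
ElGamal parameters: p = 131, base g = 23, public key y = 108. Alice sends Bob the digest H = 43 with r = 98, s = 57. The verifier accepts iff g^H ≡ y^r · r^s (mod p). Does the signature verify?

Left side g^H mod p:
23^43 mod 131 = 122
Right side y^r · r^s mod p:
108^98 mod 131 = 34
98^57 mod 131 = 95
34·95 = 3230 ≡ 86 (mod 131)
122 ≠ 86, so verification fails.

does not verify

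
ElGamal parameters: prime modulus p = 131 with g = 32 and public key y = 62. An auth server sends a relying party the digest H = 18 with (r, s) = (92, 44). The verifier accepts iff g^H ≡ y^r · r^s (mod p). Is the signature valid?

Left side g^H mod p:
Squares mod 131: 32^1≡32, 32^2≡107, 32^4≡52, 32^8≡84, 32^16≡113
18 = 16 + 2, so 32^18 ≡ 113·107 ≡ 39 (mod 131)
Right side y^r · r^s mod p:
Squares mod 131: 62^1≡62, 62^2≡45, 62^4≡60, 62^8≡63, 62^16≡39, 62^32≡80, 62^64≡112
92 = 64 + 16 + 8 + 4, so 62^92 ≡ 112·39·63·60 ≡ 62 (mod 131)
Squares mod 131: 92^1≡92, 92^2≡80, 92^4≡112, 92^8≡99, 92^16≡107, 92^32≡52
44 = 32 + 8 + 4, so 92^44 ≡ 52·99·112 ≡ 45 (mod 131)
62·45 = 2790 ≡ 39 (mod 131)
39 ≡ 39 (mod 131), so the signature is genuine.

valid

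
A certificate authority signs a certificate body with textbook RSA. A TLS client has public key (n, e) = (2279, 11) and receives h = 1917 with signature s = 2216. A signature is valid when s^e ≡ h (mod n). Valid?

yes

s^2 ≡ 2216^2 = 4910656 ≡ 1690
s^4 ≡ 1690^2 = 2856100 ≡ 513
s^8 ≡ 513^2 = 263169 ≡ 1084
11 = 8 + 2 + 1, so s^11 ≡ 1084·1690·2216 ≡ 1917 (mod 2279)
s^11 mod 2279 = 1917 matches h.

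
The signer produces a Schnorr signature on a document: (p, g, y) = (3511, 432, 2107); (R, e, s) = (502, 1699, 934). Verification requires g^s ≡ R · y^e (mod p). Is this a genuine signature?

genuine

g^s mod p:
432^2 = 186624 ≡ 541
432^4 ≡ 541^2 = 292681 ≡ 1268
432^8 ≡ 1268^2 = 1607824 ≡ 3297
432^16 ≡ 3297^2 = 10870209 ≡ 153
432^32 ≡ 153^2 = 23409 ≡ 2343
432^64 ≡ 2343^2 = 5489649 ≡ 1956
432^128 ≡ 1956^2 = 3825936 ≡ 2457
432^256 ≡ 2457^2 = 6036849 ≡ 1440
432^512 ≡ 1440^2 = 2073600 ≡ 2110
934 = 512 + 256 + 128 + 32 + 4 + 2, so 432^934 ≡ 2110·1440·2457·2343·1268·541 ≡ 1851 (mod 3511)
R · y^e mod p:
2107^2 = 4439449 ≡ 1545
2107^4 ≡ 1545^2 = 2387025 ≡ 3056
2107^8 ≡ 3056^2 = 9339136 ≡ 3387
2107^16 ≡ 3387^2 = 11471769 ≡ 1332
2107^32 ≡ 1332^2 = 1774224 ≡ 1169
2107^64 ≡ 1169^2 = 1366561 ≡ 782
2107^128 ≡ 782^2 = 611524 ≡ 610
2107^256 ≡ 610^2 = 372100 ≡ 3445
2107^512 ≡ 3445^2 = 11868025 ≡ 845
2107^1024 ≡ 845^2 = 714025 ≡ 1292
1699 = 1024 + 512 + 128 + 32 + 2 + 1, so 2107^1699 ≡ 1292·845·610·1169·1545·2107 ≡ 808 (mod 3511)
502·808 = 405616 ≡ 1851 (mod 3511)
1851 ≡ 1851 (mod 3511); signature holds.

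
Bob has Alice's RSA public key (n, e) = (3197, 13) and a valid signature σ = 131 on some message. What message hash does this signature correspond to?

2119

σ^2 ≡ 131^2 = 17161 ≡ 1176
σ^4 ≡ 1176^2 = 1382976 ≡ 1872
σ^8 ≡ 1872^2 = 3504384 ≡ 472
13 = 8 + 4 + 1, so σ^13 ≡ 472·1872·131 ≡ 2119 (mod 3197)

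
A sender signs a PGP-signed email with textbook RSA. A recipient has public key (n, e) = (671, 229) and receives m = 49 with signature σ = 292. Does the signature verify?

σ^229 mod 671 = 475
The recovered value 475 does not match the digest 49.

does not verify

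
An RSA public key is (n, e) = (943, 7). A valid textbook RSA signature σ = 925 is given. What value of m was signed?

86

Squares mod 943: σ^1≡925, σ^2≡324, σ^4≡303
7 = 4 + 2 + 1, so σ^7 ≡ 303·324·925 ≡ 86 (mod 943)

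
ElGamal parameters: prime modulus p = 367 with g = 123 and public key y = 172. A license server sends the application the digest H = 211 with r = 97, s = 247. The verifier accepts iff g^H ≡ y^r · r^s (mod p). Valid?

Left side g^H mod p:
123^211 mod 367 = 223
Right side y^r · r^s mod p:
172^97 mod 367 = 70
97^247 mod 367 = 123
70·123 = 8610 ≡ 169 (mod 367)
223 ≠ 169, so verification fails.

no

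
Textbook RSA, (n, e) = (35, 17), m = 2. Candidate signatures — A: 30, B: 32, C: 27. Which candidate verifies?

Candidate A: 30^17 mod 35 = 25
Candidate B: 32^17 mod 35 = 2
  → matches m = 2
Candidate C: 27^17 mod 35 = 27

B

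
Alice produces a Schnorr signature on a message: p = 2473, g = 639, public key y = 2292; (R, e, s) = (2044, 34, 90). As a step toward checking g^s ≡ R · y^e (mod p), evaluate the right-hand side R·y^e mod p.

1178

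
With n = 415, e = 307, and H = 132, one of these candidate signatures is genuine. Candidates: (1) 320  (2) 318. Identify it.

Candidate 1: Squares mod 415: 320^1≡320, 320^2≡310, 320^4≡235, 320^8≡30, 320^16≡70, 320^32≡335, 320^64≡175, 320^128≡330, 320^256≡170; 307 = 256 + 32 + 16 + 2 + 1, so 320^307 ≡ 170·335·70·310·320 ≡ 150 (mod 415)
Candidate 2: Squares mod 415: 318^1≡318, 318^2≡279, 318^4≡236, 318^8≡86, 318^16≡341, 318^32≡81, 318^64≡336, 318^128≡16, 318^256≡256; 307 = 256 + 32 + 16 + 2 + 1, so 318^307 ≡ 256·81·341·279·318 ≡ 132 (mod 415)
  → matches H = 132

2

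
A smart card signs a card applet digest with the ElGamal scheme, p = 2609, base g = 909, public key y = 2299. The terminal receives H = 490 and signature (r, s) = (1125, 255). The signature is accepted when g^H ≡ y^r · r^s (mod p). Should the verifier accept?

accept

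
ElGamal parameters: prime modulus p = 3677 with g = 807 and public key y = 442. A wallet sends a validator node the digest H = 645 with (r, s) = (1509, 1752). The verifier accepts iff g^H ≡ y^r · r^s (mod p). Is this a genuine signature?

genuine

Left side g^H mod p:
807^2 = 651249 ≡ 420
807^4 ≡ 420^2 = 176400 ≡ 3581
807^8 ≡ 3581^2 = 12823561 ≡ 1862
807^16 ≡ 1862^2 = 3467044 ≡ 3310
807^32 ≡ 3310^2 = 10956100 ≡ 2317
807^64 ≡ 2317^2 = 5368489 ≡ 69
807^128 ≡ 69^2 = 4761 ≡ 1084
807^256 ≡ 1084^2 = 1175056 ≡ 2093
807^512 ≡ 2093^2 = 4380649 ≡ 1342
645 = 512 + 128 + 4 + 1, so 807^645 ≡ 1342·1084·3581·807 ≡ 2182 (mod 3677)
Right side y^r · r^s mod p:
442^2 = 195364 ≡ 483
442^4 ≡ 483^2 = 233289 ≡ 1638
442^8 ≡ 1638^2 = 2683044 ≡ 2511
442^16 ≡ 2511^2 = 6305121 ≡ 2743
442^32 ≡ 2743^2 = 7524049 ≡ 907
442^64 ≡ 907^2 = 822649 ≡ 2678
442^128 ≡ 2678^2 = 7171684 ≡ 1534
442^256 ≡ 1534^2 = 2353156 ≡ 3553
442^512 ≡ 3553^2 = 12623809 ≡ 668
442^1024 ≡ 668^2 = 446224 ≡ 1307
1509 = 1024 + 256 + 128 + 64 + 32 + 4 + 1, so 442^1509 ≡ 1307·3553·1534·2678·907·1638·442 ≡ 839 (mod 3677)
1509^2 = 2277081 ≡ 1018
1509^4 ≡ 1018^2 = 1036324 ≡ 3087
1509^8 ≡ 3087^2 = 9529569 ≡ 2462
1509^16 ≡ 2462^2 = 6061444 ≡ 1748
1509^32 ≡ 1748^2 = 3055504 ≡ 3594
1509^64 ≡ 3594^2 = 12916836 ≡ 3212
1509^128 ≡ 3212^2 = 10316944 ≡ 2959
1509^256 ≡ 2959^2 = 8755681 ≡ 744
1509^512 ≡ 744^2 = 553536 ≡ 1986
1509^1024 ≡ 1986^2 = 3944196 ≡ 2452
1752 = 1024 + 512 + 128 + 64 + 16 + 8, so 1509^1752 ≡ 2452·1986·2959·3212·1748·2462 ≡ 305 (mod 3677)
839·305 = 255895 ≡ 2182 (mod 3677)
2182 ≡ 2182 (mod 3677), so the signature is genuine.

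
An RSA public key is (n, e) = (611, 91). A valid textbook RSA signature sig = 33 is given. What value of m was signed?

sig^2 ≡ 33^2 = 1089 ≡ 478
sig^4 ≡ 478^2 = 228484 ≡ 581
sig^8 ≡ 581^2 = 337561 ≡ 289
sig^16 ≡ 289^2 = 83521 ≡ 425
sig^32 ≡ 425^2 = 180625 ≡ 380
sig^64 ≡ 380^2 = 144400 ≡ 204
91 = 64 + 16 + 8 + 2 + 1, so sig^91 ≡ 204·425·289·478·33 ≡ 292 (mod 611)

292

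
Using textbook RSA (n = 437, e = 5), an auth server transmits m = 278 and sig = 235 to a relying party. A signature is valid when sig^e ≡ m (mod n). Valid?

sig^5 mod 437 = 296
296 ≠ 278, so verification fails.

no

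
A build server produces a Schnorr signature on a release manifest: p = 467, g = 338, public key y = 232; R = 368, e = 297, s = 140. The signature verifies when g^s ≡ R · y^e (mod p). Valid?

no

g^s mod p:
338^2 = 114244 ≡ 296
338^4 ≡ 296^2 = 87616 ≡ 287
338^8 ≡ 287^2 = 82369 ≡ 177
338^16 ≡ 177^2 = 31329 ≡ 40
338^32 ≡ 40^2 = 1600 ≡ 199
338^64 ≡ 199^2 = 39601 ≡ 373
338^128 ≡ 373^2 = 139129 ≡ 430
140 = 128 + 8 + 4, so 338^140 ≡ 430·177·287 ≡ 112 (mod 467)
R · y^e mod p:
232^2 = 53824 ≡ 119
232^4 ≡ 119^2 = 14161 ≡ 151
232^8 ≡ 151^2 = 22801 ≡ 385
232^16 ≡ 385^2 = 148225 ≡ 186
232^32 ≡ 186^2 = 34596 ≡ 38
232^64 ≡ 38^2 = 1444 ≡ 43
232^128 ≡ 43^2 = 1849 ≡ 448
232^256 ≡ 448^2 = 200704 ≡ 361
297 = 256 + 32 + 8 + 1, so 232^297 ≡ 361·38·385·232 ≡ 43 (mod 467)
368·43 = 15824 ≡ 413 (mod 467)
112 ≠ 413; the check fails.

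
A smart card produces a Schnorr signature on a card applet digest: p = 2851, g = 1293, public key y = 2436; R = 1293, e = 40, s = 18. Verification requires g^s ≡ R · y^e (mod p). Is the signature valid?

invalid

g^s mod p:
Squares mod 2851: 1293^1≡1293, 1293^2≡1163, 1293^4≡1195, 1293^8≡2525, 1293^16≡789
18 = 16 + 2, so 1293^18 ≡ 789·1163 ≡ 2436 (mod 2851)
R · y^e mod p:
Squares mod 2851: 2436^1≡2436, 2436^2≡1165, 2436^4≡149, 2436^8≡2244, 2436^16≡670, 2436^32≡1293
40 = 32 + 8, so 2436^40 ≡ 1293·2244 ≡ 2025 (mod 2851)
1293·2025 = 2618325 ≡ 1107 (mod 2851)
2436 ≠ 1107; the check fails.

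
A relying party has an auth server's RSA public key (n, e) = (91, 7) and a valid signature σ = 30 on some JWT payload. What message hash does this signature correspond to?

σ^7 mod 91 = 30

30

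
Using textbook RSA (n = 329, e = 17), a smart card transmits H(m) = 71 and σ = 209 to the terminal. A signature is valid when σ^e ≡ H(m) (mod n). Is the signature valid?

invalid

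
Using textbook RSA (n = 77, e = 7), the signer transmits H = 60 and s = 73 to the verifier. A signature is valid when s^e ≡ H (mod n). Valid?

no

Squares mod 77: s^1≡73, s^2≡16, s^4≡25
7 = 4 + 2 + 1, so s^7 ≡ 25·16·73 ≡ 17 (mod 77)
17 ≠ 60, so verification fails.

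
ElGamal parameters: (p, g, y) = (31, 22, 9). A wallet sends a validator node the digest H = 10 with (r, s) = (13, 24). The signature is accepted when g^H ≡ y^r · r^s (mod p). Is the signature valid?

valid

Left side g^H mod p:
22^2 = 484 ≡ 19
22^4 ≡ 19^2 = 361 ≡ 20
22^8 ≡ 20^2 = 400 ≡ 28
10 = 8 + 2, so 22^10 ≡ 28·19 ≡ 5 (mod 31)
Right side y^r · r^s mod p:
9^2 = 81 ≡ 19
9^4 ≡ 19^2 = 361 ≡ 20
9^8 ≡ 20^2 = 400 ≡ 28
13 = 8 + 4 + 1, so 9^13 ≡ 28·20·9 ≡ 18 (mod 31)
13^2 = 169 ≡ 14
13^4 ≡ 14^2 = 196 ≡ 10
13^8 ≡ 10^2 = 100 ≡ 7
13^16 ≡ 7^2 = 49 ≡ 18
24 = 16 + 8, so 13^24 ≡ 18·7 ≡ 2 (mod 31)
18·2 = 36 ≡ 5 (mod 31)
5 ≡ 5 (mod 31), so the signature is genuine.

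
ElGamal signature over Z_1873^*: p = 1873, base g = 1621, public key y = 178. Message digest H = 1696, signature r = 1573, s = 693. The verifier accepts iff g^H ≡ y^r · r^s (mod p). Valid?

yes

Left side g^H mod p:
Squares mod 1873: 1621^1≡1621, 1621^2≡1695, 1621^4≡1716, 1621^8≡300, 1621^16≡96, 1621^32≡1724, 1621^64≡1598, 1621^128≡705, 1621^256≡680, 1621^512≡1642, 1621^1024≡917
1696 = 1024 + 512 + 128 + 32, so 1621^1696 ≡ 917·1642·705·1724 ≡ 1724 (mod 1873)
Right side y^r · r^s mod p:
Squares mod 1873: 178^1≡178, 178^2≡1716, 178^4≡300, 178^8≡96, 178^16≡1724, 178^32≡1598, 178^64≡705, 178^128≡680, 178^256≡1642, 178^512≡917, 178^1024≡1785
1573 = 1024 + 512 + 32 + 4 + 1, so 178^1573 ≡ 1785·917·1598·300·178 ≡ 1872 (mod 1873)
Squares mod 1873: 1573^1≡1573, 1573^2≡96, 1573^4≡1724, 1573^8≡1598, 1573^16≡705, 1573^32≡680, 1573^64≡1642, 1573^128≡917, 1573^256≡1785, 1573^512≡252
693 = 512 + 128 + 32 + 16 + 4 + 1, so 1573^693 ≡ 252·917·680·705·1724·1573 ≡ 149 (mod 1873)
1872·149 = 278928 ≡ 1724 (mod 1873)
1724 ≡ 1724 (mod 1873), so the signature is genuine.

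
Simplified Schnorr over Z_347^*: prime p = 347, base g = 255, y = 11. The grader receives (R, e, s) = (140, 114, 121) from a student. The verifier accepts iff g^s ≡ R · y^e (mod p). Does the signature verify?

does not verify

g^s mod p:
255^2 = 65025 ≡ 136
255^4 ≡ 136^2 = 18496 ≡ 105
255^8 ≡ 105^2 = 11025 ≡ 268
255^16 ≡ 268^2 = 71824 ≡ 342
255^32 ≡ 342^2 = 116964 ≡ 25
255^64 ≡ 25^2 = 625 ≡ 278
121 = 64 + 32 + 16 + 8 + 1, so 255^121 ≡ 278·25·342·268·255 ≡ 256 (mod 347)
R · y^e mod p:
11^2 = 121
11^4 ≡ 121^2 = 14641 ≡ 67
11^8 ≡ 67^2 = 4489 ≡ 325
11^16 ≡ 325^2 = 105625 ≡ 137
11^32 ≡ 137^2 = 18769 ≡ 31
11^64 ≡ 31^2 = 961 ≡ 267
114 = 64 + 32 + 16 + 2, so 11^114 ≡ 267·31·137·121 ≡ 212 (mod 347)
140·212 = 29680 ≡ 185 (mod 347)
256 ≠ 185; the check fails.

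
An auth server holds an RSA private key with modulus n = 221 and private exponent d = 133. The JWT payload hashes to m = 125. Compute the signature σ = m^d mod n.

177

m^2 ≡ 125^2 = 15625 ≡ 155
m^4 ≡ 155^2 = 24025 ≡ 157
m^8 ≡ 157^2 = 24649 ≡ 118
m^16 ≡ 118^2 = 13924 ≡ 1
m^32 ≡ 1^2 = 1
m^64 ≡ 1^2 = 1
m^128 ≡ 1^2 = 1
133 = 128 + 4 + 1, so m^133 ≡ 1·157·125 ≡ 177 (mod 221)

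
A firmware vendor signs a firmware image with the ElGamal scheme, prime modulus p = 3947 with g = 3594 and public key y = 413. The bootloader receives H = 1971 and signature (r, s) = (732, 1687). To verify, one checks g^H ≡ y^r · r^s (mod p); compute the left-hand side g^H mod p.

Squares mod 3947: 3594^1≡3594, 3594^2≡2252, 3594^4≡3556, 3594^8≡2895, 3594^16≡1544, 3594^32≡3895, 3594^64≡2704, 3594^128≡1772, 3594^256≡2119, 3594^512≡2422, 3594^1024≡842
1971 = 1024 + 512 + 256 + 128 + 32 + 16 + 2 + 1, so 3594^1971 ≡ 842·2422·2119·1772·3895·1544·2252·3594 ≡ 3125 (mod 3947)

3125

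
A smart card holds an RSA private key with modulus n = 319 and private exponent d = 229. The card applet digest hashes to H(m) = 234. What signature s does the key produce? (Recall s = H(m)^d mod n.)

Squares mod 319: (H(m))^1≡234, (H(m))^2≡207, (H(m))^4≡103, (H(m))^8≡82, (H(m))^16≡25, (H(m))^32≡306, (H(m))^64≡169, (H(m))^128≡170
229 = 128 + 64 + 32 + 4 + 1, so (H(m))^229 ≡ 170·169·306·103·234 ≡ 235 (mod 319)

235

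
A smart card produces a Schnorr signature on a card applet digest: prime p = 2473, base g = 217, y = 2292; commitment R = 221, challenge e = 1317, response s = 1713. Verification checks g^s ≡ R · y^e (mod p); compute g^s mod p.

986

217^1713 mod 2473 = 986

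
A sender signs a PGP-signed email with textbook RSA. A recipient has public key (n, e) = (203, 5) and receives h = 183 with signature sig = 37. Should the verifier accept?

sig^2 ≡ 37^2 = 1369 ≡ 151
sig^4 ≡ 151^2 = 22801 ≡ 65
5 = 4 + 1, so sig^5 ≡ 65·37 ≡ 172 (mod 203)
The recovered value 172 does not match the digest 183.

reject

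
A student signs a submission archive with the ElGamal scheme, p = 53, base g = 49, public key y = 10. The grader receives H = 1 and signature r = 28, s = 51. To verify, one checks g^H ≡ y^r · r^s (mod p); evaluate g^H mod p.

49^1 mod 53 = 49

49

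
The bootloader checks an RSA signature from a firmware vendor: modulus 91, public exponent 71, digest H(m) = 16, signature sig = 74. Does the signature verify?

verifies

Squares mod 91: sig^1≡74, sig^2≡16, sig^4≡74, sig^8≡16, sig^16≡74, sig^32≡16, sig^64≡74
71 = 64 + 4 + 2 + 1, so sig^71 ≡ 74·74·16·74 ≡ 16 (mod 91)
sig^71 mod 91 = 16 matches H(m).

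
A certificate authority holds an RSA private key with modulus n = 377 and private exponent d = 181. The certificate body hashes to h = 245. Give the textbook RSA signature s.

h^2 ≡ 245^2 = 60025 ≡ 82
h^4 ≡ 82^2 = 6724 ≡ 315
h^8 ≡ 315^2 = 99225 ≡ 74
h^16 ≡ 74^2 = 5476 ≡ 198
h^32 ≡ 198^2 = 39204 ≡ 373
h^64 ≡ 373^2 = 139129 ≡ 16
h^128 ≡ 16^2 = 256
181 = 128 + 32 + 16 + 4 + 1, so h^181 ≡ 256·373·198·315·245 ≡ 154 (mod 377)

154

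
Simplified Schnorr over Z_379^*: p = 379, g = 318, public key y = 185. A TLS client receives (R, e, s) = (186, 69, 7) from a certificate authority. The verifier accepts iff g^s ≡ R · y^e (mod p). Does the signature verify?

verifies

g^s mod p:
318^2 = 101124 ≡ 310
318^4 ≡ 310^2 = 96100 ≡ 213
7 = 4 + 2 + 1, so 318^7 ≡ 213·310·318 ≡ 182 (mod 379)
R · y^e mod p:
185^2 = 34225 ≡ 115
185^4 ≡ 115^2 = 13225 ≡ 339
185^8 ≡ 339^2 = 114921 ≡ 84
185^16 ≡ 84^2 = 7056 ≡ 234
185^32 ≡ 234^2 = 54756 ≡ 180
185^64 ≡ 180^2 = 32400 ≡ 185
69 = 64 + 4 + 1, so 185^69 ≡ 185·339·185 ≡ 327 (mod 379)
186·327 = 60822 ≡ 182 (mod 379)
182 ≡ 182 (mod 379); signature holds.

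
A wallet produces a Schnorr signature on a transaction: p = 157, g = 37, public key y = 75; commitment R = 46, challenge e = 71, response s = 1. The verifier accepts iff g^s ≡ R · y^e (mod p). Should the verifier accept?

reject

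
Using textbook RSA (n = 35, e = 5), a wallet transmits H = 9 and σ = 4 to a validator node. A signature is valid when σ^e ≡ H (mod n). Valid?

yes

σ^5 mod 35 = 9
σ^5 mod 35 = 9 matches H.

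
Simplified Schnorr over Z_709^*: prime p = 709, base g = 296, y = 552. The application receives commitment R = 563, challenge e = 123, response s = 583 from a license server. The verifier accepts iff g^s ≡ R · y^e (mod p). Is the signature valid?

g^s mod p:
296^2 = 87616 ≡ 409
296^4 ≡ 409^2 = 167281 ≡ 666
296^8 ≡ 666^2 = 443556 ≡ 431
296^16 ≡ 431^2 = 185761 ≡ 3
296^32 ≡ 3^2 = 9
296^64 ≡ 9^2 = 81
296^128 ≡ 81^2 = 6561 ≡ 180
296^256 ≡ 180^2 = 32400 ≡ 495
296^512 ≡ 495^2 = 245025 ≡ 420
583 = 512 + 64 + 4 + 2 + 1, so 296^583 ≡ 420·81·666·409·296 ≡ 452 (mod 709)
R · y^e mod p:
552^2 = 304704 ≡ 543
552^4 ≡ 543^2 = 294849 ≡ 614
552^8 ≡ 614^2 = 376996 ≡ 517
552^16 ≡ 517^2 = 267289 ≡ 705
552^32 ≡ 705^2 = 497025 ≡ 16
552^64 ≡ 16^2 = 256
123 = 64 + 32 + 16 + 8 + 2 + 1, so 552^123 ≡ 256·16·705·517·543·552 ≡ 230 (mod 709)
563·230 = 129490 ≡ 452 (mod 709)
452 ≡ 452 (mod 709); signature holds.

valid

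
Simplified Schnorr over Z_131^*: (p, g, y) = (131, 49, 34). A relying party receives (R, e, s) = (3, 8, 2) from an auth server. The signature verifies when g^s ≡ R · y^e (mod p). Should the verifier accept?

reject

g^s mod p:
49^2 = 2401 ≡ 43
R · y^e mod p:
34^2 = 1156 ≡ 108
34^4 ≡ 108^2 = 11664 ≡ 5
34^8 ≡ 5^2 = 25
3·25 = 75 ≡ 75 (mod 131)
43 ≠ 75; the check fails.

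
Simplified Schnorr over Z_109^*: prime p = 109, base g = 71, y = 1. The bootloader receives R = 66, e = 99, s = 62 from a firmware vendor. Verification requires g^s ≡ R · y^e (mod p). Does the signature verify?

g^s mod p:
71^2 = 5041 ≡ 27
71^4 ≡ 27^2 = 729 ≡ 75
71^8 ≡ 75^2 = 5625 ≡ 66
71^16 ≡ 66^2 = 4356 ≡ 105
71^32 ≡ 105^2 = 11025 ≡ 16
62 = 32 + 16 + 8 + 4 + 2, so 71^62 ≡ 16·105·66·75·27 ≡ 66 (mod 109)
R · y^e mod p:
1^2 = 1
1^4 ≡ 1^2 = 1
1^8 ≡ 1^2 = 1
1^16 ≡ 1^2 = 1
1^32 ≡ 1^2 = 1
1^64 ≡ 1^2 = 1
99 = 64 + 32 + 2 + 1, so 1^99 ≡ 1·1·1·1 ≡ 1 (mod 109)
66·1 = 66 ≡ 66 (mod 109)
66 ≡ 66 (mod 109); signature holds.

verifies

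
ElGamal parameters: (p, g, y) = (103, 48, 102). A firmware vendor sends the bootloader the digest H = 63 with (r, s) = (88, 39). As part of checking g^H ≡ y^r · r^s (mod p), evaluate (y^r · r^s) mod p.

95

Squares mod 103: 102^1≡102, 102^2≡1, 102^4≡1, 102^8≡1, 102^16≡1, 102^32≡1, 102^64≡1
88 = 64 + 16 + 8, so 102^88 ≡ 1·1·1 ≡ 1 (mod 103)
Squares mod 103: 88^1≡88, 88^2≡19, 88^4≡52, 88^8≡26, 88^16≡58, 88^32≡68
39 = 32 + 4 + 2 + 1, so 88^39 ≡ 68·52·19·88 ≡ 95 (mod 103)
y^r · r^s ≡ 1·95 = 95 ≡ 95 (mod 103)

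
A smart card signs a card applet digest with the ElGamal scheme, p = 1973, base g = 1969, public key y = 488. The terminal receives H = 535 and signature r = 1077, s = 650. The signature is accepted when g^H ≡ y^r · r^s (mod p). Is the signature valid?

valid

Left side g^H mod p:
1969^2 = 3876961 ≡ 16
1969^4 ≡ 16^2 = 256
1969^8 ≡ 256^2 = 65536 ≡ 427
1969^16 ≡ 427^2 = 182329 ≡ 813
1969^32 ≡ 813^2 = 660969 ≡ 14
1969^64 ≡ 14^2 = 196
1969^128 ≡ 196^2 = 38416 ≡ 929
1969^256 ≡ 929^2 = 863041 ≡ 840
1969^512 ≡ 840^2 = 705600 ≡ 1239
535 = 512 + 16 + 4 + 2 + 1, so 1969^535 ≡ 1239·813·256·16·1969 ≡ 944 (mod 1973)
Right side y^r · r^s mod p:
488^2 = 238144 ≡ 1384
488^4 ≡ 1384^2 = 1915456 ≡ 1646
488^8 ≡ 1646^2 = 2709316 ≡ 387
488^16 ≡ 387^2 = 149769 ≡ 1794
488^32 ≡ 1794^2 = 3218436 ≡ 473
488^64 ≡ 473^2 = 223729 ≡ 780
488^128 ≡ 780^2 = 608400 ≡ 716
488^256 ≡ 716^2 = 512656 ≡ 1649
488^512 ≡ 1649^2 = 2719201 ≡ 407
488^1024 ≡ 407^2 = 165649 ≡ 1890
1077 = 1024 + 32 + 16 + 4 + 1, so 488^1077 ≡ 1890·473·1794·1646·488 ≡ 283 (mod 1973)
1077^2 = 1159929 ≡ 1778
1077^4 ≡ 1778^2 = 3161284 ≡ 538
1077^8 ≡ 538^2 = 289444 ≡ 1386
1077^16 ≡ 1386^2 = 1920996 ≡ 1267
1077^32 ≡ 1267^2 = 1605289 ≡ 1240
1077^64 ≡ 1240^2 = 1537600 ≡ 633
1077^128 ≡ 633^2 = 400689 ≡ 170
1077^256 ≡ 170^2 = 28900 ≡ 1278
1077^512 ≡ 1278^2 = 1633284 ≡ 1613
650 = 512 + 128 + 8 + 2, so 1077^650 ≡ 1613·170·1386·1778 ≡ 826 (mod 1973)
283·826 = 233758 ≡ 944 (mod 1973)
944 ≡ 944 (mod 1973), so the signature is genuine.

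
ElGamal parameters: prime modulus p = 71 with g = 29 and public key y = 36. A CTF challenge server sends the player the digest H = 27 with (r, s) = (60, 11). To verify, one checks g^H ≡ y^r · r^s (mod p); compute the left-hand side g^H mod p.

19

Squares mod 71: 29^1≡29, 29^2≡60, 29^4≡50, 29^8≡15, 29^16≡12
27 = 16 + 8 + 2 + 1, so 29^27 ≡ 12·15·60·29 ≡ 19 (mod 71)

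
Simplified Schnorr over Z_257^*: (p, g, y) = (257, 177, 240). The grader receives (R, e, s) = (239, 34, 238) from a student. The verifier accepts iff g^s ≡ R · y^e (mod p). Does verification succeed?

g^s mod p:
177^2 = 31329 ≡ 232
177^4 ≡ 232^2 = 53824 ≡ 111
177^8 ≡ 111^2 = 12321 ≡ 242
177^16 ≡ 242^2 = 58564 ≡ 225
177^32 ≡ 225^2 = 50625 ≡ 253
177^64 ≡ 253^2 = 64009 ≡ 16
177^128 ≡ 16^2 = 256
238 = 128 + 64 + 32 + 8 + 4 + 2, so 177^238 ≡ 256·16·253·242·111·232 ≡ 195 (mod 257)
R · y^e mod p:
240^2 = 57600 ≡ 32
240^4 ≡ 32^2 = 1024 ≡ 253
240^8 ≡ 253^2 = 64009 ≡ 16
240^16 ≡ 16^2 = 256
240^32 ≡ 256^2 = 65536 ≡ 1
34 = 32 + 2, so 240^34 ≡ 1·32 ≡ 32 (mod 257)
239·32 = 7648 ≡ 195 (mod 257)
195 ≡ 195 (mod 257); signature holds.

passes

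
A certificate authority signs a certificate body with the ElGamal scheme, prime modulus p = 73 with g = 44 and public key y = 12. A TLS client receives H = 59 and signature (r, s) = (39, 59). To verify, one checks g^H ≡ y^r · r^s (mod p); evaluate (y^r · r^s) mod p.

12^2 = 144 ≡ 71
12^4 ≡ 71^2 = 5041 ≡ 4
12^8 ≡ 4^2 = 16
12^16 ≡ 16^2 = 256 ≡ 37
12^32 ≡ 37^2 = 1369 ≡ 55
39 = 32 + 4 + 2 + 1, so 12^39 ≡ 55·4·71·12 ≡ 49 (mod 73)
39^2 = 1521 ≡ 61
39^4 ≡ 61^2 = 3721 ≡ 71
39^8 ≡ 71^2 = 5041 ≡ 4
39^16 ≡ 4^2 = 16
39^32 ≡ 16^2 = 256 ≡ 37
59 = 32 + 16 + 8 + 2 + 1, so 39^59 ≡ 37·16·4·61·39 ≡ 62 (mod 73)
y^r · r^s ≡ 49·62 = 3038 ≡ 45 (mod 73)

45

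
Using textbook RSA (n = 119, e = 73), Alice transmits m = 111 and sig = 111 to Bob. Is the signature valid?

valid

Squares mod 119: sig^1≡111, sig^2≡64, sig^4≡50, sig^8≡1, sig^16≡1, sig^32≡1, sig^64≡1
73 = 64 + 8 + 1, so sig^73 ≡ 1·1·111 ≡ 111 (mod 119)
sig^73 mod 119 = 111 matches m.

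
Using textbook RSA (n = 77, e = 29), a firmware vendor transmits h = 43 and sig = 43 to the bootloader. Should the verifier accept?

accept

sig^2 ≡ 43^2 = 1849 ≡ 1
sig^4 ≡ 1^2 = 1
sig^8 ≡ 1^2 = 1
sig^16 ≡ 1^2 = 1
29 = 16 + 8 + 4 + 1, so sig^29 ≡ 1·1·1·43 ≡ 43 (mod 77)
sig^29 mod 77 = 43 matches h.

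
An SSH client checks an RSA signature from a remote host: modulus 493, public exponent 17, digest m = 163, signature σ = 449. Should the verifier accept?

σ^2 ≡ 449^2 = 201601 ≡ 457
σ^4 ≡ 457^2 = 208849 ≡ 310
σ^8 ≡ 310^2 = 96100 ≡ 458
σ^16 ≡ 458^2 = 209764 ≡ 239
17 = 16 + 1, so σ^17 ≡ 239·449 ≡ 330 (mod 493)
σ^17 mod 493 = 330, but m = 163.

reject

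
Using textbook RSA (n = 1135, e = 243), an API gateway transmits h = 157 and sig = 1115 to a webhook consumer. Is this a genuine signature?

forged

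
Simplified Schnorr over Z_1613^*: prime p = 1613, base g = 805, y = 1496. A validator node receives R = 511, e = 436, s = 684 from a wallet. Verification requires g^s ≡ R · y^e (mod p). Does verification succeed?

g^s mod p:
805^684 mod 1613 = 1604
R · y^e mod p:
1496^436 mod 1613 = 651
511·651 = 332661 ≡ 383 (mod 1613)
1604 ≠ 383; the check fails.

fails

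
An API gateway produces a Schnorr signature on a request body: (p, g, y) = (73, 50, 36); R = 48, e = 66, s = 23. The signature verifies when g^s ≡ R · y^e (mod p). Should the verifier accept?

accept

g^s mod p:
50^2 = 2500 ≡ 18
50^4 ≡ 18^2 = 324 ≡ 32
50^8 ≡ 32^2 = 1024 ≡ 2
50^16 ≡ 2^2 = 4
23 = 16 + 4 + 2 + 1, so 50^23 ≡ 4·32·18·50 ≡ 6 (mod 73)
R · y^e mod p:
36^2 = 1296 ≡ 55
36^4 ≡ 55^2 = 3025 ≡ 32
36^8 ≡ 32^2 = 1024 ≡ 2
36^16 ≡ 2^2 = 4
36^32 ≡ 4^2 = 16
36^64 ≡ 16^2 = 256 ≡ 37
66 = 64 + 2, so 36^66 ≡ 37·55 ≡ 64 (mod 73)
48·64 = 3072 ≡ 6 (mod 73)
6 ≡ 6 (mod 73); signature holds.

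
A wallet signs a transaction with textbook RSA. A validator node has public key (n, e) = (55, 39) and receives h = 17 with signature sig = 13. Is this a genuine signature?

sig^2 ≡ 13^2 = 169 ≡ 4
sig^4 ≡ 4^2 = 16
sig^8 ≡ 16^2 = 256 ≡ 36
sig^16 ≡ 36^2 = 1296 ≡ 31
sig^32 ≡ 31^2 = 961 ≡ 26
39 = 32 + 4 + 2 + 1, so sig^39 ≡ 26·16·4·13 ≡ 17 (mod 55)
Since 17 equals the digest 17, verification succeeds.

genuine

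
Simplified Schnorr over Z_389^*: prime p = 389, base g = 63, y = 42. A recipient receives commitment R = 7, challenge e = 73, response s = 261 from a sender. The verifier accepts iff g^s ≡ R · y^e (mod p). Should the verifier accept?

g^s mod p:
Squares mod 389: 63^1≡63, 63^2≡79, 63^4≡17, 63^8≡289, 63^16≡275, 63^32≡159, 63^64≡385, 63^128≡16, 63^256≡256
261 = 256 + 4 + 1, so 63^261 ≡ 256·17·63 ≡ 320 (mod 389)
R · y^e mod p:
Squares mod 389: 42^1≡42, 42^2≡208, 42^4≡85, 42^8≡223, 42^16≡326, 42^32≡79, 42^64≡17
73 = 64 + 8 + 1, so 42^73 ≡ 17·223·42 ≡ 121 (mod 389)
7·121 = 847 ≡ 69 (mod 389)
320 ≠ 69; the check fails.

reject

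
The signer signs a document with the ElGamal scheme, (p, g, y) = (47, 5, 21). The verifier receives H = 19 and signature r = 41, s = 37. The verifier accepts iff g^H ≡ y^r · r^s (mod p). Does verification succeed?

passes

Left side g^H mod p:
Squares mod 47: 5^1≡5, 5^2≡25, 5^4≡14, 5^8≡8, 5^16≡17
19 = 16 + 2 + 1, so 5^19 ≡ 17·25·5 ≡ 10 (mod 47)
Right side y^r · r^s mod p:
Squares mod 47: 21^1≡21, 21^2≡18, 21^4≡42, 21^8≡25, 21^16≡14, 21^32≡8
41 = 32 + 8 + 1, so 21^41 ≡ 8·25·21 ≡ 17 (mod 47)
Squares mod 47: 41^1≡41, 41^2≡36, 41^4≡27, 41^8≡24, 41^16≡12, 41^32≡3
37 = 32 + 4 + 1, so 41^37 ≡ 3·27·41 ≡ 31 (mod 47)
17·31 = 527 ≡ 10 (mod 47)
10 ≡ 10 (mod 47), so the signature is genuine.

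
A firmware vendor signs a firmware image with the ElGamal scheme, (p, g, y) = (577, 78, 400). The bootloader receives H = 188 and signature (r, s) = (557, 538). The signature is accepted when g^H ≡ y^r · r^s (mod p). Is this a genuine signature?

Left side g^H mod p:
78^188 mod 577 = 65
Right side y^r · r^s mod p:
400^557 mod 577 = 362
557^538 mod 577 = 362
362·362 = 131044 ≡ 65 (mod 577)
65 ≡ 65 (mod 577), so the signature is genuine.

genuine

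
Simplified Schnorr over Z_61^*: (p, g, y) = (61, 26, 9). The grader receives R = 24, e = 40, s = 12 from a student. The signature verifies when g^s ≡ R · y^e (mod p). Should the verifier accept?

reject

g^s mod p:
Squares mod 61: 26^1≡26, 26^2≡5, 26^4≡25, 26^8≡15
12 = 8 + 4, so 26^12 ≡ 15·25 ≡ 9 (mod 61)
R · y^e mod p:
Squares mod 61: 9^1≡9, 9^2≡20, 9^4≡34, 9^8≡58, 9^16≡9, 9^32≡20
40 = 32 + 8, so 9^40 ≡ 20·58 ≡ 1 (mod 61)
24·1 = 24 ≡ 24 (mod 61)
9 ≠ 24; the check fails.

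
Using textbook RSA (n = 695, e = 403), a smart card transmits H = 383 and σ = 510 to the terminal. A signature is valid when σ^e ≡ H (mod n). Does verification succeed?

fails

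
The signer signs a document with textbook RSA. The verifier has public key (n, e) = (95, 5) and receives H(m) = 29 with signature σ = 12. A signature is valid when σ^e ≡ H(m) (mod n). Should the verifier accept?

σ^2 ≡ 12^2 = 144 ≡ 49
σ^4 ≡ 49^2 = 2401 ≡ 26
5 = 4 + 1, so σ^5 ≡ 26·12 ≡ 27 (mod 95)
27 ≠ 29, so verification fails.

reject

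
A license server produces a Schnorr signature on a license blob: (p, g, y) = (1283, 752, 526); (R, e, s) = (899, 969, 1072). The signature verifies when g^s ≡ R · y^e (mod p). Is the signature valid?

invalid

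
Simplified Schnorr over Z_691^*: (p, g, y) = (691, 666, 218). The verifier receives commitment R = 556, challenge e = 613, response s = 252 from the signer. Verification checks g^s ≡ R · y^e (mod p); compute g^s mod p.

641

Squares mod 691: 666^1≡666, 666^2≡625, 666^4≡210, 666^8≡567, 666^16≡174, 666^32≡563, 666^64≡491, 666^128≡613
252 = 128 + 64 + 32 + 16 + 8 + 4, so 666^252 ≡ 613·491·563·174·567·210 ≡ 641 (mod 691)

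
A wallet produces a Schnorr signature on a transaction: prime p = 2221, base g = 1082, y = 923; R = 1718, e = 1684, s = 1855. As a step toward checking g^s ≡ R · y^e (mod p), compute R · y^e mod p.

453

923^2 = 851929 ≡ 1286
923^4 ≡ 1286^2 = 1653796 ≡ 1372
923^8 ≡ 1372^2 = 1882384 ≡ 1197
923^16 ≡ 1197^2 = 1432809 ≡ 264
923^32 ≡ 264^2 = 69696 ≡ 845
923^64 ≡ 845^2 = 714025 ≡ 1084
923^128 ≡ 1084^2 = 1175056 ≡ 147
923^256 ≡ 147^2 = 21609 ≡ 1620
923^512 ≡ 1620^2 = 2624400 ≡ 1399
923^1024 ≡ 1399^2 = 1957201 ≡ 500
1684 = 1024 + 512 + 128 + 16 + 4, so 923^1684 ≡ 500·1399·147·264·1372 ≡ 1964 (mod 2221)
R · y^e ≡ 1718·1964 = 3374152 ≡ 453 (mod 2221)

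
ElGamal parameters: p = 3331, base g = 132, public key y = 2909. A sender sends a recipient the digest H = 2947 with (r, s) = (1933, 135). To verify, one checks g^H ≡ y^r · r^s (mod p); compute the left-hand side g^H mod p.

132^2947 mod 3331 = 916

916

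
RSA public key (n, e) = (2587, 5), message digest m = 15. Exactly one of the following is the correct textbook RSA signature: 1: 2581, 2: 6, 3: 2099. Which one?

2

Candidate 1: 2581^5 mod 2587 = 2572
Candidate 2: 6^5 mod 2587 = 15
  → matches m = 15
Candidate 3: 2099^5 mod 2587 = 1926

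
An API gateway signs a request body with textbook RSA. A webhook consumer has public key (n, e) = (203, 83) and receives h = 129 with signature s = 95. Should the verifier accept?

s^2 ≡ 95^2 = 9025 ≡ 93
s^4 ≡ 93^2 = 8649 ≡ 123
s^8 ≡ 123^2 = 15129 ≡ 107
s^16 ≡ 107^2 = 11449 ≡ 81
s^32 ≡ 81^2 = 6561 ≡ 65
s^64 ≡ 65^2 = 4225 ≡ 165
83 = 64 + 16 + 2 + 1, so s^83 ≡ 165·81·93·95 ≡ 156 (mod 203)
s^83 mod 203 = 156, but h = 129.

reject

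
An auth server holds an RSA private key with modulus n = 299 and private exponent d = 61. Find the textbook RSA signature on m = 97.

Squares mod 299: m^1≡97, m^2≡140, m^4≡165, m^8≡16, m^16≡256, m^32≡55
61 = 32 + 16 + 8 + 4 + 1, so m^61 ≡ 55·256·16·165·97 ≡ 84 (mod 299)

84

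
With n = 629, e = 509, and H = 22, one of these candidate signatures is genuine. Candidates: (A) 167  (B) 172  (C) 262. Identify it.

Candidate A: Squares mod 629: 167^1≡167, 167^2≡213, 167^4≡81, 167^8≡271, 167^16≡477, 167^32≡460, 167^64≡256, 167^128≡120, 167^256≡562; 509 = 256 + 128 + 64 + 32 + 16 + 8 + 4 + 1, so 167^509 ≡ 562·120·256·460·477·271·81·167 ≡ 22 (mod 629)
  → matches H = 22
Candidate B: Squares mod 629: 172^1≡172, 172^2≡21, 172^4≡441, 172^8≡120, 172^16≡562, 172^32≡86, 172^64≡477, 172^128≡460, 172^256≡256; 509 = 256 + 128 + 64 + 32 + 16 + 8 + 4 + 1, so 172^509 ≡ 256·460·477·86·562·120·441·172 ≡ 372 (mod 629)
Candidate C: Squares mod 629: 262^1≡262, 262^2≡83, 262^4≡599, 262^8≡271, 262^16≡477, 262^32≡460, 262^64≡256, 262^128≡120, 262^256≡562; 509 = 256 + 128 + 64 + 32 + 16 + 8 + 4 + 1, so 262^509 ≡ 562·120·256·460·477·271·599·262 ≡ 465 (mod 629)

A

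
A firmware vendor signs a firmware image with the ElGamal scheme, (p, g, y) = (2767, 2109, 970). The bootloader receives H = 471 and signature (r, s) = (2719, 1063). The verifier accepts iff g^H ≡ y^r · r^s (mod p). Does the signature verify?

Left side g^H mod p:
2109^2 = 4447881 ≡ 1312
2109^4 ≡ 1312^2 = 1721344 ≡ 270
2109^8 ≡ 270^2 = 72900 ≡ 958
2109^16 ≡ 958^2 = 917764 ≡ 1887
2109^32 ≡ 1887^2 = 3560769 ≡ 2407
2109^64 ≡ 2407^2 = 5793649 ≡ 2318
2109^128 ≡ 2318^2 = 5373124 ≡ 2377
2109^256 ≡ 2377^2 = 5650129 ≡ 2682
471 = 256 + 128 + 64 + 16 + 4 + 2 + 1, so 2109^471 ≡ 2682·2377·2318·1887·270·1312·2109 ≡ 1024 (mod 2767)
Right side y^r · r^s mod p:
970^2 = 940900 ≡ 120
970^4 ≡ 120^2 = 14400 ≡ 565
970^8 ≡ 565^2 = 319225 ≡ 1020
970^16 ≡ 1020^2 = 1040400 ≡ 8
970^32 ≡ 8^2 = 64
970^64 ≡ 64^2 = 4096 ≡ 1329
970^128 ≡ 1329^2 = 1766241 ≡ 895
970^256 ≡ 895^2 = 801025 ≡ 1362
970^512 ≡ 1362^2 = 1855044 ≡ 1154
970^1024 ≡ 1154^2 = 1331716 ≡ 789
970^2048 ≡ 789^2 = 622521 ≡ 2713
2719 = 2048 + 512 + 128 + 16 + 8 + 4 + 2 + 1, so 970^2719 ≡ 2713·1154·895·8·1020·565·120·970 ≡ 2650 (mod 2767)
2719^2 = 7392961 ≡ 2304
2719^4 ≡ 2304^2 = 5308416 ≡ 1310
2719^8 ≡ 1310^2 = 1716100 ≡ 560
2719^16 ≡ 560^2 = 313600 ≡ 929
2719^32 ≡ 929^2 = 863041 ≡ 2504
2719^64 ≡ 2504^2 = 6270016 ≡ 2761
2719^128 ≡ 2761^2 = 7623121 ≡ 36
2719^256 ≡ 36^2 = 1296
2719^512 ≡ 1296^2 = 1679616 ≡ 47
2719^1024 ≡ 47^2 = 2209
1063 = 1024 + 32 + 4 + 2 + 1, so 2719^1063 ≡ 2209·2504·1310·2304·2719 ≡ 643 (mod 2767)
2650·643 = 1703950 ≡ 2245 (mod 2767)
1024 ≠ 2245, so verification fails.

does not verify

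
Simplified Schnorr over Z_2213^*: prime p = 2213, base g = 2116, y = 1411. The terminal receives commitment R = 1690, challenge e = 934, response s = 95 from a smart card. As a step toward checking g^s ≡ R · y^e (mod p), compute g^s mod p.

2116^2 = 4477456 ≡ 557
2116^4 ≡ 557^2 = 310249 ≡ 429
2116^8 ≡ 429^2 = 184041 ≡ 362
2116^16 ≡ 362^2 = 131044 ≡ 477
2116^32 ≡ 477^2 = 227529 ≡ 1803
2116^64 ≡ 1803^2 = 3250809 ≡ 2125
95 = 64 + 16 + 8 + 4 + 2 + 1, so 2116^95 ≡ 2125·477·362·429·557·2116 ≡ 2092 (mod 2213)

2092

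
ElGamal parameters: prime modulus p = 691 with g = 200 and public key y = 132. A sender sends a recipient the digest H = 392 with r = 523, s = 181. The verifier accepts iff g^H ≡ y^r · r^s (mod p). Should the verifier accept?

Left side g^H mod p:
Squares mod 691: 200^1≡200, 200^2≡613, 200^4≡556, 200^8≡259, 200^16≡54, 200^32≡152, 200^64≡301, 200^128≡80, 200^256≡181
392 = 256 + 128 + 8, so 200^392 ≡ 181·80·259 ≡ 263 (mod 691)
Right side y^r · r^s mod p:
Squares mod 691: 132^1≡132, 132^2≡149, 132^4≡89, 132^8≡320, 132^16≡132, 132^32≡149, 132^64≡89, 132^128≡320, 132^256≡132, 132^512≡149
523 = 512 + 8 + 2 + 1, so 132^523 ≡ 149·320·149·132 ≡ 320 (mod 691)
Squares mod 691: 523^1≡523, 523^2≡584, 523^4≡393, 523^8≡356, 523^16≡283, 523^32≡624, 523^64≡343, 523^128≡179
181 = 128 + 32 + 16 + 4 + 1, so 523^181 ≡ 179·624·283·393·523 ≡ 78 (mod 691)
320·78 = 24960 ≡ 84 (mod 691)
263 ≠ 84, so verification fails.

reject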